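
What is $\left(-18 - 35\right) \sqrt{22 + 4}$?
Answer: $- 53 \sqrt{26} \approx -270.25$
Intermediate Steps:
$\left(-18 - 35\right) \sqrt{22 + 4} = \left(-18 - 35\right) \sqrt{26} = - 53 \sqrt{26}$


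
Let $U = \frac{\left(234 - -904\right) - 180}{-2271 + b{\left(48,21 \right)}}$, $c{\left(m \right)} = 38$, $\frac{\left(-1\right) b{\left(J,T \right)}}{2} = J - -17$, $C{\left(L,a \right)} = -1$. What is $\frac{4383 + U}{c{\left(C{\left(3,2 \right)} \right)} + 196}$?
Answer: $\frac{10522625}{561834} \approx 18.729$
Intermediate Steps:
$b{\left(J,T \right)} = -34 - 2 J$ ($b{\left(J,T \right)} = - 2 \left(J - -17\right) = - 2 \left(J + 17\right) = - 2 \left(17 + J\right) = -34 - 2 J$)
$U = - \frac{958}{2401}$ ($U = \frac{\left(234 - -904\right) - 180}{-2271 - 130} = \frac{\left(234 + 904\right) - 180}{-2271 - 130} = \frac{1138 - 180}{-2271 - 130} = \frac{958}{-2401} = 958 \left(- \frac{1}{2401}\right) = - \frac{958}{2401} \approx -0.399$)
$\frac{4383 + U}{c{\left(C{\left(3,2 \right)} \right)} + 196} = \frac{4383 - \frac{958}{2401}}{38 + 196} = \frac{10522625}{2401 \cdot 234} = \frac{10522625}{2401} \cdot \frac{1}{234} = \frac{10522625}{561834}$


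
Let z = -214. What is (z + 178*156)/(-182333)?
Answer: -27554/182333 ≈ -0.15112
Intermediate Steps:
(z + 178*156)/(-182333) = (-214 + 178*156)/(-182333) = (-214 + 27768)*(-1/182333) = 27554*(-1/182333) = -27554/182333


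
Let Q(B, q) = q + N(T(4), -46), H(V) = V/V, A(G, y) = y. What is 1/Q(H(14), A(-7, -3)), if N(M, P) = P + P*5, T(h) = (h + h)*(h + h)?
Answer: -1/279 ≈ -0.0035842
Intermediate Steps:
T(h) = 4*h² (T(h) = (2*h)*(2*h) = 4*h²)
H(V) = 1
N(M, P) = 6*P (N(M, P) = P + 5*P = 6*P)
Q(B, q) = -276 + q (Q(B, q) = q + 6*(-46) = q - 276 = -276 + q)
1/Q(H(14), A(-7, -3)) = 1/(-276 - 3) = 1/(-279) = -1/279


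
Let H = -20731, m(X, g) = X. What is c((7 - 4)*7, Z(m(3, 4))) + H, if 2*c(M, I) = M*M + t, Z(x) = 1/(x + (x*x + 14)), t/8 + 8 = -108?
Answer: -41949/2 ≈ -20975.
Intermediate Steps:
t = -928 (t = -64 + 8*(-108) = -64 - 864 = -928)
Z(x) = 1/(14 + x + x**2) (Z(x) = 1/(x + (x**2 + 14)) = 1/(x + (14 + x**2)) = 1/(14 + x + x**2))
c(M, I) = -464 + M**2/2 (c(M, I) = (M*M - 928)/2 = (M**2 - 928)/2 = (-928 + M**2)/2 = -464 + M**2/2)
c((7 - 4)*7, Z(m(3, 4))) + H = (-464 + ((7 - 4)*7)**2/2) - 20731 = (-464 + (3*7)**2/2) - 20731 = (-464 + (1/2)*21**2) - 20731 = (-464 + (1/2)*441) - 20731 = (-464 + 441/2) - 20731 = -487/2 - 20731 = -41949/2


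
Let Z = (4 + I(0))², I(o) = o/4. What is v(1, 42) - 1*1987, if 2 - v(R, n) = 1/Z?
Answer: -31761/16 ≈ -1985.1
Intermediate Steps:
I(o) = o/4 (I(o) = o*(¼) = o/4)
Z = 16 (Z = (4 + (¼)*0)² = (4 + 0)² = 4² = 16)
v(R, n) = 31/16 (v(R, n) = 2 - 1/16 = 31/16)
v(1, 42) - 1*1987 = 31/16 - 1*1987 = 31/16 - 1987 = -31761/16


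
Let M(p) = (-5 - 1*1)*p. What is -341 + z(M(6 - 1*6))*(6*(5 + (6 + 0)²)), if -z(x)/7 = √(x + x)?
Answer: -341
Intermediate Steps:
M(p) = -6*p (M(p) = (-5 - 1)*p = -6*p)
z(x) = -7*√2*√x (z(x) = -7*√(x + x) = -7*√2*√x)
-341 + z(M(6 - 1*6))*(6*(5 + (6 + 0)²)) = -341 + (-7*√2*√(-6*(6 - 1*6)))*(6*(5 + (6 + 0)²)) = -341 + (-7*√2*√(-6*(6 - 6)))*(6*(5 + 6²)) = -341 + (-7*√2*√(-6*0))*(6*(5 + 36)) = -341 + (-7*√2*√0)*(6*41) = -341 - 7*√2*0*246 = -341 + 0*246 = -341 + 0 = -341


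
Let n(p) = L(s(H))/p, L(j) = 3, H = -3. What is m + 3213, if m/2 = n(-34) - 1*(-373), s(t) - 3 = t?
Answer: 67300/17 ≈ 3958.8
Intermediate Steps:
s(t) = 3 + t
n(p) = 3/p
m = 12679/17 (m = 2*(3/(-34) - 1*(-373)) = 2*(3*(-1/34) + 373) = 2*(-3/34 + 373) = 2*(12679/34) = 12679/17 ≈ 745.82)
m + 3213 = 12679/17 + 3213 = 67300/17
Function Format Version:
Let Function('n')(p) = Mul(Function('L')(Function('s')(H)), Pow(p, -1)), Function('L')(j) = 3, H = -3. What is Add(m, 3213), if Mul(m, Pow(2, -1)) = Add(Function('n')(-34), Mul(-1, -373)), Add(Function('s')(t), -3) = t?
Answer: Rational(67300, 17) ≈ 3958.8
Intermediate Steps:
Function('s')(t) = Add(3, t)
Function('n')(p) = Mul(3, Pow(p, -1))
m = Rational(12679, 17) (m = Mul(2, Add(Mul(3, Pow(-34, -1)), Mul(-1, -373))) = Mul(2, Add(Mul(3, Rational(-1, 34)), 373)) = Mul(2, Add(Rational(-3, 34), 373)) = Mul(2, Rational(12679, 34)) = Rational(12679, 17) ≈ 745.82)
Add(m, 3213) = Add(Rational(12679, 17), 3213) = Rational(67300, 17)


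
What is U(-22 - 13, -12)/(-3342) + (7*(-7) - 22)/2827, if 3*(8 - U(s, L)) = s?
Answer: -878639/28343502 ≈ -0.031000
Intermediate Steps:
U(s, L) = 8 - s/3
U(-22 - 13, -12)/(-3342) + (7*(-7) - 22)/2827 = (8 - (-22 - 13)/3)/(-3342) + (7*(-7) - 22)/2827 = (8 - ⅓*(-35))*(-1/3342) + (-49 - 22)*(1/2827) = (8 + 35/3)*(-1/3342) - 71*1/2827 = (59/3)*(-1/3342) - 71/2827 = -59/10026 - 71/2827 = -878639/28343502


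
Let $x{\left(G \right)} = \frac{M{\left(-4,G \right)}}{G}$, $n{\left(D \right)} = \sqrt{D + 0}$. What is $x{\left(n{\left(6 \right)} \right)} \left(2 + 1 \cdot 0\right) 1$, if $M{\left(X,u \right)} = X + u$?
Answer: $2 - \frac{4 \sqrt{6}}{3} \approx -1.266$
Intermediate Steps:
$n{\left(D \right)} = \sqrt{D}$
$x{\left(G \right)} = \frac{-4 + G}{G}$
$x{\left(n{\left(6 \right)} \right)} \left(2 + 1 \cdot 0\right) 1 = \frac{-4 + \sqrt{6}}{\sqrt{6}} \left(2 + 1 \cdot 0\right) 1 = \frac{\sqrt{6}}{6} \left(-4 + \sqrt{6}\right) \left(2 + 0\right) 1 = \frac{\sqrt{6} \left(-4 + \sqrt{6}\right)}{6} \cdot 2 \cdot 1 = \frac{\sqrt{6} \left(-4 + \sqrt{6}\right)}{6} \cdot 2 = \frac{\sqrt{6} \left(-4 + \sqrt{6}\right)}{3}$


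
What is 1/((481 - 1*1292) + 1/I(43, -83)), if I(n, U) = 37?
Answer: -37/30006 ≈ -0.0012331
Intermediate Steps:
1/((481 - 1*1292) + 1/I(43, -83)) = 1/((481 - 1*1292) + 1/37) = 1/((481 - 1292) + 1/37) = 1/(-811 + 1/37) = 1/(-30006/37) = -37/30006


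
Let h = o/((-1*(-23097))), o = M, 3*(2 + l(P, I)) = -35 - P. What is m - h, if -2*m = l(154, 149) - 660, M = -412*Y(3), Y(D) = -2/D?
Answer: 50234327/138582 ≈ 362.49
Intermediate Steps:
M = 824/3 (M = -(-824)/3 = -412*(-⅔) = 824/3 ≈ 274.67)
l(P, I) = -41/3 - P/3 (l(P, I) = -2 + (-35 - P)/3 = -2 + (-35/3 - P/3) = -41/3 - P/3)
o = 824/3 ≈ 274.67
m = 725/2 (m = -((-41/3 - ⅓*154) - 660)/2 = -((-41/3 - 154/3) - 660)/2 = -(-65 - 660)/2 = -½*(-725) = 725/2 ≈ 362.50)
h = 824/69291 (h = 824/(3*((-1*(-23097)))) = (824/3)/23097 = (824/3)*(1/23097) = 824/69291 ≈ 0.011892)
m - h = 725/2 - 1*824/69291 = 725/2 - 824/69291 = 50234327/138582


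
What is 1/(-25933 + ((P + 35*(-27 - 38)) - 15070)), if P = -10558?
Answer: -1/53836 ≈ -1.8575e-5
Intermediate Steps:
1/(-25933 + ((P + 35*(-27 - 38)) - 15070)) = 1/(-25933 + ((-10558 + 35*(-27 - 38)) - 15070)) = 1/(-25933 + ((-10558 + 35*(-65)) - 15070)) = 1/(-25933 + ((-10558 - 2275) - 15070)) = 1/(-25933 + (-12833 - 15070)) = 1/(-25933 - 27903) = 1/(-53836) = -1/53836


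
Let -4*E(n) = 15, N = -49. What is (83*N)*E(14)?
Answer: 61005/4 ≈ 15251.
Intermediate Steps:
E(n) = -15/4 (E(n) = -¼*15 = -15/4)
(83*N)*E(14) = (83*(-49))*(-15/4) = -4067*(-15/4) = 61005/4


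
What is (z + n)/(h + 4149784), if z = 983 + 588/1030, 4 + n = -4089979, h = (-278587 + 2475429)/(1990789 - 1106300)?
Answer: -931293816637617/945138428033635 ≈ -0.98535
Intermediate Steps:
h = 2196842/884489 ≈ 2.4837
n = -4089983 (n = -4 - 4089979 = -4089983)
z = 506539/515 (z = 983 + 588*(1/1030) = 983 + 294/515 = 506539/515 ≈ 983.57)
(z + n)/(h + 4149784) = (506539/515 - 4089983)/(2196842/884489 + 4149784) = -2105834706/(515*3670440497218/884489) = -2105834706/515*884489/3670440497218 = -931293816637617/945138428033635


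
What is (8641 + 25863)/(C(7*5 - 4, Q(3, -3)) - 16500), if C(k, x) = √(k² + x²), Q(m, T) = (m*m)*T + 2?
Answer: -284658000/136124207 - 17252*√1586/136124207 ≈ -2.0962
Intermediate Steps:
Q(m, T) = 2 + T*m² (Q(m, T) = m²*T + 2 = T*m² + 2 = 2 + T*m²)
(8641 + 25863)/(C(7*5 - 4, Q(3, -3)) - 16500) = (8641 + 25863)/(√((7*5 - 4)² + (2 - 3*3²)²) - 16500) = 34504/(√((35 - 4)² + (2 - 3*9)²) - 16500) = 34504/(√(31² + (2 - 27)²) - 16500) = 34504/(√(961 + (-25)²) - 16500) = 34504/(√(961 + 625) - 16500) = 34504/(√1586 - 16500) = 34504/(-16500 + √1586)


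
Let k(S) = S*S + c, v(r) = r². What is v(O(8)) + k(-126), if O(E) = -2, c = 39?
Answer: 15919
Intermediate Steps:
k(S) = 39 + S² (k(S) = S*S + 39 = S² + 39 = 39 + S²)
v(O(8)) + k(-126) = (-2)² + (39 + (-126)²) = 4 + (39 + 15876) = 4 + 15915 = 15919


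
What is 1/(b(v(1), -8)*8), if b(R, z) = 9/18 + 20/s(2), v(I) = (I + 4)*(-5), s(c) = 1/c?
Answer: 1/324 ≈ 0.0030864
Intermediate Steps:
v(I) = -20 - 5*I (v(I) = (4 + I)*(-5) = -20 - 5*I)
b(R, z) = 81/2 (b(R, z) = 9/18 + 20/(1/2) = 9*(1/18) + 20/(1/2) = 1/2 + 20*2 = 1/2 + 40 = 81/2)
1/(b(v(1), -8)*8) = 1/((81/2)*8) = 1/324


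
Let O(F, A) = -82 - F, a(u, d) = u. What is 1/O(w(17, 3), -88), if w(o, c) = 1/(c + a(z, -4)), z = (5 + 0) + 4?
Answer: -12/985 ≈ -0.012183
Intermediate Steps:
z = 9 (z = 5 + 4 = 9)
w(o, c) = 1/(9 + c) (w(o, c) = 1/(c + 9) = 1/(9 + c))
1/O(w(17, 3), -88) = 1/(-82 - 1/(9 + 3)) = 1/(-82 - 1/12) = 1/(-985/12) = -12/985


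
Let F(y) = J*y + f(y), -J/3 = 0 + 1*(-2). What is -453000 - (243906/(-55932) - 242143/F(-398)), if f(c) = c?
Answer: -49860375760/110047 ≈ -4.5308e+5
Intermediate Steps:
J = 6 (J = -3*(0 + 1*(-2)) = -3*(0 - 2) = -3*(-2) = 6)
F(y) = 7*y (F(y) = 6*y + y = 7*y)
-453000 - (243906/(-55932) - 242143/F(-398)) = -453000 - (243906/(-55932) - 242143/(7*(-398))) = -453000 - (243906*(-1/55932) - 242143/(-2786)) = -453000 - (-689/158 - 242143*(-1/2786)) = -453000 - (-689/158 + 242143/2786) = -453000 - 1*9084760/110047 = -453000 - 9084760/110047 = -49860375760/110047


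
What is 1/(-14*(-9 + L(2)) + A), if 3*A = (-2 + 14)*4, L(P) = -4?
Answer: 1/198 ≈ 0.0050505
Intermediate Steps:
A = 16 (A = ((-2 + 14)*4)/3 = (12*4)/3 = (⅓)*48 = 16)
1/(-14*(-9 + L(2)) + A) = 1/(-14*(-9 - 4) + 16) = 1/(-14*(-13) + 16) = 1/(182 + 16) = 1/198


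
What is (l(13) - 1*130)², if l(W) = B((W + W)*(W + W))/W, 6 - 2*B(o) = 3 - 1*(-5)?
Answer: 2859481/169 ≈ 16920.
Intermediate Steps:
B(o) = -1 (B(o) = 3 - (3 - 1*(-5))/2 = 3 - (3 + 5)/2 = 3 - ½*8 = 3 - 4 = -1)
l(W) = -1/W
(l(13) - 1*130)² = (-1/13 - 1*130)² = (-1*1/13 - 130)² = (-1/13 - 130)² = (-1691/13)² = 2859481/169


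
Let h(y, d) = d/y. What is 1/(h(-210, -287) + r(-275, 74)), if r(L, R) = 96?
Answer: 30/2921 ≈ 0.010270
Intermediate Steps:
1/(h(-210, -287) + r(-275, 74)) = 1/(-287/(-210) + 96) = 1/(-287*(-1/210) + 96) = 1/(41/30 + 96) = 1/(2921/30) = 30/2921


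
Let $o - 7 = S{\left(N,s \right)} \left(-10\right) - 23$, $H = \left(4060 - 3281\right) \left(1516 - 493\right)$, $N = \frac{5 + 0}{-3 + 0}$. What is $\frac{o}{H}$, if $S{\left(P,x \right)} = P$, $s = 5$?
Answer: $\frac{2}{2390751} \approx 8.3656 \cdot 10^{-7}$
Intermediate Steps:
$N = - \frac{5}{3}$ ($N = \frac{5}{-3} = 5 \left(- \frac{1}{3}\right) = - \frac{5}{3} \approx -1.6667$)
$H = 796917$ ($H = 779 \cdot 1023 = 796917$)
$o = \frac{2}{3}$ ($o = 7 - \frac{19}{3} = \frac{2}{3} \approx 0.66667$)
$\frac{o}{H} = \frac{2}{3 \cdot 796917} = \frac{2}{3} \cdot \frac{1}{796917} = \frac{2}{2390751}$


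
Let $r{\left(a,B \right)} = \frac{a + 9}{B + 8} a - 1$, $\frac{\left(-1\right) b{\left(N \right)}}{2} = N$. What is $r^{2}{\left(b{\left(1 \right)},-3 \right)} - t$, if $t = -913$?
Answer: $\frac{23186}{25} \approx 927.44$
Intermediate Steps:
$b{\left(N \right)} = - 2 N$
$r{\left(a,B \right)} = -1 + \frac{a \left(9 + a\right)}{8 + B}$ ($r{\left(a,B \right)} = \frac{9 + a}{8 + B} a - 1 = \frac{a \left(9 + a\right)}{8 + B} - 1 = -1 + \frac{a \left(9 + a\right)}{8 + B}$)
$r^{2}{\left(b{\left(1 \right)},-3 \right)} - t = \left(\frac{-8 + \left(\left(-2\right) 1\right)^{2} - -3 + 9 \left(\left(-2\right) 1\right)}{8 - 3}\right)^{2} - -913 = \left(\frac{-8 + \left(-2\right)^{2} + 3 + 9 \left(-2\right)}{5}\right)^{2} + 913 = \left(\frac{-8 + 4 + 3 - 18}{5}\right)^{2} + 913 = \left(\frac{1}{5} \left(-19\right)\right)^{2} + 913 = \left(- \frac{19}{5}\right)^{2} + 913 = \frac{361}{25} + 913 = \frac{23186}{25}$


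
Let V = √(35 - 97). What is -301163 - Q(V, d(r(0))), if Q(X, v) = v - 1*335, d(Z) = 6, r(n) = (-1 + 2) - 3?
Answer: -300834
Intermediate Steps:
V = I*√62 (V = √(-62) = I*√62 ≈ 7.874*I)
r(n) = -2 (r(n) = 1 - 3 = -2)
Q(X, v) = -335 + v (Q(X, v) = v - 335 = -335 + v)
-301163 - Q(V, d(r(0))) = -301163 - (-335 + 6) = -301163 - 1*(-329) = -301163 + 329 = -300834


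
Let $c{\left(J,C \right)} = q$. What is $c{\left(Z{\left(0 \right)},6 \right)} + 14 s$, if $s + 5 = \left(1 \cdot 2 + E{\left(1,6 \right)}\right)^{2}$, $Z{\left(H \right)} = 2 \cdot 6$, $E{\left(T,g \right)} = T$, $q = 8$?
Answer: $64$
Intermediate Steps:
$Z{\left(H \right)} = 12$
$c{\left(J,C \right)} = 8$
$s = 4$ ($s = -5 + \left(1 \cdot 2 + 1\right)^{2} = -5 + \left(2 + 1\right)^{2} = -5 + 3^{2} = -5 + 9 = 4$)
$c{\left(Z{\left(0 \right)},6 \right)} + 14 s = 8 + 14 \cdot 4 = 8 + 56 = 64$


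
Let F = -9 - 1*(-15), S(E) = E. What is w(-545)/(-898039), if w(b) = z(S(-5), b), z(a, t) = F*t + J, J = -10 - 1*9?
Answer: 3289/898039 ≈ 0.0036624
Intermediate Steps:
F = 6 (F = -9 + 15 = 6)
J = -19 (J = -10 - 9 = -19)
z(a, t) = -19 + 6*t (z(a, t) = 6*t - 19 = -19 + 6*t)
w(b) = -19 + 6*b
w(-545)/(-898039) = (-19 + 6*(-545))/(-898039) = (-19 - 3270)*(-1/898039) = -3289*(-1/898039) = 3289/898039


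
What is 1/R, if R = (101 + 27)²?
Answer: 1/16384 ≈ 6.1035e-5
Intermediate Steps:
R = 16384 (R = 128² = 16384)
1/R = 1/16384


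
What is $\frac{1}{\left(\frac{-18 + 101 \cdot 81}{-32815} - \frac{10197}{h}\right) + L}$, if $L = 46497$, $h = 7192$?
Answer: $\frac{236005480}{10973153480709} \approx 2.1508 \cdot 10^{-5}$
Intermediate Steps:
$\frac{1}{\left(\frac{-18 + 101 \cdot 81}{-32815} - \frac{10197}{h}\right) + L} = \frac{1}{\left(\frac{-18 + 101 \cdot 81}{-32815} - \frac{10197}{7192}\right) + 46497} = \frac{1}{\left(\left(-18 + 8181\right) \left(- \frac{1}{32815}\right) - \frac{10197}{7192}\right) + 46497} = \frac{1}{\left(8163 \left(- \frac{1}{32815}\right) - \frac{10197}{7192}\right) + 46497} = \frac{1}{\left(- \frac{8163}{32815} - \frac{10197}{7192}\right) + 46497} = \frac{1}{- \frac{393322851}{236005480} + 46497} = \frac{1}{\frac{10973153480709}{236005480}} = \frac{236005480}{10973153480709}$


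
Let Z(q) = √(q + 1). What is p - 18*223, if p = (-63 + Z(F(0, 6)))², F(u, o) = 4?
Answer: -4014 + (63 - √5)² ≈ -321.74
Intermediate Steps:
Z(q) = √(1 + q)
p = (-63 + √5)² (p = (-63 + √(1 + 4))² = (-63 + √5)² ≈ 3692.3)
p - 18*223 = (63 - √5)² - 18*223 = (63 - √5)² - 4014 = -4014 + (63 - √5)²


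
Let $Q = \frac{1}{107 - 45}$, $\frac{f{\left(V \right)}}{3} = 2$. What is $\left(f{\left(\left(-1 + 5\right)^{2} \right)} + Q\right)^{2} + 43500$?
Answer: $\frac{167353129}{3844} \approx 43536.0$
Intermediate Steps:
$f{\left(V \right)} = 6$ ($f{\left(V \right)} = 3 \cdot 2 = 6$)
$Q = \frac{1}{62} \approx 0.016129$
$\left(f{\left(\left(-1 + 5\right)^{2} \right)} + Q\right)^{2} + 43500 = \left(6 + \frac{1}{62}\right)^{2} + 43500 = \left(\frac{373}{62}\right)^{2} + 43500 = \frac{139129}{3844} + 43500 = \frac{167353129}{3844}$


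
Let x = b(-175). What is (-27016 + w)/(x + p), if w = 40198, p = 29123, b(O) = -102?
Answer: 13182/29021 ≈ 0.45422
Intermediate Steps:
x = -102
(-27016 + w)/(x + p) = (-27016 + 40198)/(-102 + 29123) = 13182/29021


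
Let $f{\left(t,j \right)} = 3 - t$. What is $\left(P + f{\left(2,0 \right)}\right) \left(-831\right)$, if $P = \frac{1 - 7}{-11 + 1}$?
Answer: $- \frac{6648}{5} \approx -1329.6$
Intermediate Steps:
$P = \frac{3}{5}$ ($P = - \frac{6}{-10} = \left(-6\right) \left(- \frac{1}{10}\right) = \frac{3}{5} \approx 0.6$)
$\left(P + f{\left(2,0 \right)}\right) \left(-831\right) = \left(\frac{3}{5} + \left(3 - 2\right)\right) \left(-831\right) = \left(\frac{3}{5} + 1\right) \left(-831\right) = \frac{8}{5} \left(-831\right) = - \frac{6648}{5}$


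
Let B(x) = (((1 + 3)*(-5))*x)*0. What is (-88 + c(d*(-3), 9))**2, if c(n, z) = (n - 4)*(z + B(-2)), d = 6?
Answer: 81796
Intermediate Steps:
B(x) = 0 (B(x) = ((4*(-5))*x)*0 = -20*x*0 = 0)
c(n, z) = z*(-4 + n) (c(n, z) = (n - 4)*(z + 0) = (-4 + n)*z = z*(-4 + n))
(-88 + c(d*(-3), 9))**2 = (-88 + 9*(-4 + 6*(-3)))**2 = (-88 + 9*(-4 - 18))**2 = (-88 + 9*(-22))**2 = (-88 - 198)**2 = (-286)**2 = 81796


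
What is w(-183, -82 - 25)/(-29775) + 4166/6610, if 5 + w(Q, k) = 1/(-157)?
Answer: 649329717/1029986725 ≈ 0.63043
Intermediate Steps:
w(Q, k) = -786/157 (w(Q, k) = -5 + 1/(-157) = -5 - 1/157 = -786/157)
w(-183, -82 - 25)/(-29775) + 4166/6610 = -786/157/(-29775) + 4166/6610 = -786/157*(-1/29775) + 4166*(1/6610) = 262/1558225 + 2083/3305 = 649329717/1029986725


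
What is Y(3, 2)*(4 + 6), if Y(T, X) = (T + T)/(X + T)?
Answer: 12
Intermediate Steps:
Y(T, X) = 2*T/(T + X) (Y(T, X) = (2*T)/(T + X) = 2*T/(T + X))
Y(3, 2)*(4 + 6) = (2*3/(3 + 2))*(4 + 6) = (2*3/5)*10 = (2*3*(⅕))*10 = (6/5)*10 = 12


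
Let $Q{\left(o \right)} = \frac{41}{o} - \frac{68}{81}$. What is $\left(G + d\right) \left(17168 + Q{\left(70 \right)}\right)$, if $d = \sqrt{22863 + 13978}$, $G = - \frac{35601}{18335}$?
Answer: $- \frac{1155147082907}{34653150} + \frac{97341121 \sqrt{36841}}{5670} \approx 3.2618 \cdot 10^{6}$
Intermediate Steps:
$Q{\left(o \right)} = - \frac{68}{81} + \frac{41}{o}$ ($Q{\left(o \right)} = \frac{41}{o} - \frac{68}{81} = - \frac{68}{81} + \frac{41}{o}$)
$G = - \frac{35601}{18335}$ ($G = \left(-35601\right) \frac{1}{18335} = - \frac{35601}{18335} \approx -1.9417$)
$d = \sqrt{36841} \approx 191.94$
$\left(G + d\right) \left(17168 + Q{\left(70 \right)}\right) = \left(- \frac{35601}{18335} + \sqrt{36841}\right) \left(17168 - \left(\frac{68}{81} - \frac{41}{70}\right)\right) = \left(- \frac{35601}{18335} + \sqrt{36841}\right) \left(17168 + \left(- \frac{68}{81} + 41 \cdot \frac{1}{70}\right)\right) = \left(- \frac{35601}{18335} + \sqrt{36841}\right) \left(17168 + \left(- \frac{68}{81} + \frac{41}{70}\right)\right) = \left(- \frac{35601}{18335} + \sqrt{36841}\right) \left(17168 - \frac{1439}{5670}\right) = \left(- \frac{35601}{18335} + \sqrt{36841}\right) \frac{97341121}{5670} = - \frac{1155147082907}{34653150} + \frac{97341121 \sqrt{36841}}{5670}$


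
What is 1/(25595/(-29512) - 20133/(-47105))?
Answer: -1390162760/611487379 ≈ -2.2734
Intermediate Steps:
1/(25595/(-29512) - 20133/(-47105)) = 1/(25595*(-1/29512) - 20133*(-1/47105)) = 1/(-25595/29512 + 20133/47105) = 1/(-611487379/1390162760) = -1390162760/611487379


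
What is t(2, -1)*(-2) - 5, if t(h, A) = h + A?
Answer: -7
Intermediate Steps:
t(h, A) = A + h
t(2, -1)*(-2) - 5 = (-1 + 2)*(-2) - 5 = 1*(-2) - 5 = -2 - 5 = -7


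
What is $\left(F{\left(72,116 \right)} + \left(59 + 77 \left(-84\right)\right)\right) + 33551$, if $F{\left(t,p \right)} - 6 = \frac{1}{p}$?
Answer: $\frac{3149169}{116} \approx 27148.0$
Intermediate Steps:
$F{\left(t,p \right)} = 6 + \frac{1}{p}$
$\left(F{\left(72,116 \right)} + \left(59 + 77 \left(-84\right)\right)\right) + 33551 = \left(\left(6 + \frac{1}{116}\right) + \left(59 + 77 \left(-84\right)\right)\right) + 33551 = \left(\left(6 + \frac{1}{116}\right) + \left(59 - 6468\right)\right) + 33551 = \left(\frac{697}{116} - 6409\right) + 33551 = - \frac{742747}{116} + 33551 = \frac{3149169}{116}$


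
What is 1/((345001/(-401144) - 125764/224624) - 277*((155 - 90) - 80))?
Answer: 5631660616/23391553298315 ≈ 0.00024076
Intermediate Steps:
1/((345001/(-401144) - 125764/224624) - 277*((155 - 90) - 80)) = 1/((345001*(-1/401144) - 125764*1/224624) - 277*(65 - 80)) = 1/((-345001/401144 - 31441/56156) - 277*(-15)) = 1/(-7996561165/5631660616 + 4155) = 1/(23391553298315/5631660616) = 5631660616/23391553298315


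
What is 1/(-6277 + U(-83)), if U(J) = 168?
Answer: -1/6109 ≈ -0.00016369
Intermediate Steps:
1/(-6277 + U(-83)) = 1/(-6277 + 168) = 1/(-6109) = -1/6109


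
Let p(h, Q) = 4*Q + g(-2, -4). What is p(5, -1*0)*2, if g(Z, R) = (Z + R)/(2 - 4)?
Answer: 6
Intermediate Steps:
g(Z, R) = -R/2 - Z/2 (g(Z, R) = (R + Z)/(-2) = (R + Z)*(-½) = -R/2 - Z/2)
p(h, Q) = 3 + 4*Q (p(h, Q) = 4*Q + (-½*(-4) - ½*(-2)) = 4*Q + (2 + 1) = 4*Q + 3 = 3 + 4*Q)
p(5, -1*0)*2 = (3 + 4*(-1*0))*2 = (3 + 4*0)*2 = (3 + 0)*2 = 3*2 = 6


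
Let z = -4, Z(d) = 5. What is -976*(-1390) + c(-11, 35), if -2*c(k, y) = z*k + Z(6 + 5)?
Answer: 2713231/2 ≈ 1.3566e+6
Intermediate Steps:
c(k, y) = -5/2 + 2*k (c(k, y) = -(-4*k + 5)/2 = -(5 - 4*k)/2 = -5/2 + 2*k)
-976*(-1390) + c(-11, 35) = -976*(-1390) + (-5/2 + 2*(-11)) = 1356640 + (-5/2 - 22) = 1356640 - 49/2 = 2713231/2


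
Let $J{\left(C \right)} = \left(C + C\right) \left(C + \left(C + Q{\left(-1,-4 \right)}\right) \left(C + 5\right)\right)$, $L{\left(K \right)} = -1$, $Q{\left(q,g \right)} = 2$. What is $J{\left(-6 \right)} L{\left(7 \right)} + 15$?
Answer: $-9$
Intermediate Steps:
$J{\left(C \right)} = 2 C \left(C + \left(2 + C\right) \left(5 + C\right)\right)$ ($J{\left(C \right)} = \left(C + C\right) \left(C + \left(C + 2\right) \left(C + 5\right)\right) = 2 C \left(C + \left(2 + C\right) \left(5 + C\right)\right)$)
$J{\left(-6 \right)} L{\left(7 \right)} + 15 = 2 \left(-6\right) \left(10 + \left(-6\right)^{2} + 8 \left(-6\right)\right) \left(-1\right) + 15 = 2 \left(-6\right) \left(10 + 36 - 48\right) \left(-1\right) + 15 = 2 \left(-6\right) \left(-2\right) \left(-1\right) + 15 = 24 \left(-1\right) + 15 = -24 + 15 = -9$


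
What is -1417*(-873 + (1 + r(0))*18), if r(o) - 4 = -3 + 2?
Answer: 1135017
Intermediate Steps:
r(o) = 3 (r(o) = 4 + (-3 + 2) = 4 - 1 = 3)
-1417*(-873 + (1 + r(0))*18) = -1417*(-873 + (1 + 3)*18) = -1417*(-873 + 4*18) = -1417*(-873 + 72) = -1417*(-801) = 1135017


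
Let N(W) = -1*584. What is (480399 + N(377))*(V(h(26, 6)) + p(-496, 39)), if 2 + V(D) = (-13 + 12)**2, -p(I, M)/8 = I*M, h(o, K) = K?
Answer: 74251851065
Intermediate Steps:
p(I, M) = -8*I*M
N(W) = -584
V(D) = -1 (V(D) = -2 + (-13 + 12)**2 = -2 + (-1)**2 = -2 + 1 = -1)
(480399 + N(377))*(V(h(26, 6)) + p(-496, 39)) = (480399 - 584)*(-1 - 8*(-496)*39) = 479815*(-1 + 154752) = 479815*154751 = 74251851065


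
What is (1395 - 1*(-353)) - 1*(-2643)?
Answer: 4391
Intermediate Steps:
(1395 - 1*(-353)) - 1*(-2643) = (1395 + 353) + 2643 = 1748 + 2643 = 4391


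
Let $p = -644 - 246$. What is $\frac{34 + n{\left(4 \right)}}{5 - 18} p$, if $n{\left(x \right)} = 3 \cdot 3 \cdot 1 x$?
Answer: $\frac{62300}{13} \approx 4792.3$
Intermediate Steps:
$p = -890$ ($p = -644 - 246 = -890$)
$n{\left(x \right)} = 9 x$ ($n{\left(x \right)} = 3 \cdot 3 x = 9 x$)
$\frac{34 + n{\left(4 \right)}}{5 - 18} p = \frac{34 + 9 \cdot 4}{5 - 18} \left(-890\right) = \frac{34 + 36}{-13} \left(-890\right) = 70 \left(- \frac{1}{13}\right) \left(-890\right) = \left(- \frac{70}{13}\right) \left(-890\right) = \frac{62300}{13}$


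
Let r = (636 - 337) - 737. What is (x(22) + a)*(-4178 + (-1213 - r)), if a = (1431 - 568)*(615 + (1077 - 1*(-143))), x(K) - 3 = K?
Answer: -7843719390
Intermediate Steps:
x(K) = 3 + K
a = 1583605 (a = 863*(615 + (1077 + 143)) = 863*(615 + 1220) = 863*1835 = 1583605)
r = -438 (r = 299 - 737 = -438)
(x(22) + a)*(-4178 + (-1213 - r)) = ((3 + 22) + 1583605)*(-4178 + (-1213 - 1*(-438))) = (25 + 1583605)*(-4178 + (-1213 + 438)) = 1583630*(-4178 - 775) = 1583630*(-4953) = -7843719390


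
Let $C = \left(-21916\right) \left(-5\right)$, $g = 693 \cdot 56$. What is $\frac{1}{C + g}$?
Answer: $\frac{1}{148388} \approx 6.7391 \cdot 10^{-6}$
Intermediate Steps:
$g = 38808$
$C = 109580$
$\frac{1}{C + g} = \frac{1}{109580 + 38808} = \frac{1}{148388}$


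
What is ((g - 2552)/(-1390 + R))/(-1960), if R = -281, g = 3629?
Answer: 359/1091720 ≈ 0.00032884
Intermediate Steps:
((g - 2552)/(-1390 + R))/(-1960) = ((3629 - 2552)/(-1390 - 281))/(-1960) = (1077/(-1671))*(-1/1960) = (1077*(-1/1671))*(-1/1960) = -359/557*(-1/1960) = 359/1091720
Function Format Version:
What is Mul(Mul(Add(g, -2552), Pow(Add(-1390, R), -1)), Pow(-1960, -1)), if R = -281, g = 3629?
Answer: Rational(359, 1091720) ≈ 0.00032884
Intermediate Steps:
Mul(Mul(Add(g, -2552), Pow(Add(-1390, R), -1)), Pow(-1960, -1)) = Mul(Mul(Add(3629, -2552), Pow(Add(-1390, -281), -1)), Pow(-1960, -1)) = Mul(Mul(1077, Pow(-1671, -1)), Rational(-1, 1960)) = Mul(Mul(1077, Rational(-1, 1671)), Rational(-1, 1960)) = Mul(Rational(-359, 557), Rational(-1, 1960)) = Rational(359, 1091720)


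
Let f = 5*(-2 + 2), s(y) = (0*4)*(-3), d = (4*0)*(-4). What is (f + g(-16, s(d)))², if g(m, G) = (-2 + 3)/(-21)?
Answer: 1/441 ≈ 0.0022676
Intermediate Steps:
d = 0 (d = 0*(-4) = 0)
s(y) = 0 (s(y) = 0*(-3) = 0)
g(m, G) = -1/21 (g(m, G) = 1*(-1/21) = -1/21)
f = 0 (f = 5*0 = 0)
(f + g(-16, s(d)))² = (0 - 1/21)² = (-1/21)² = 1/441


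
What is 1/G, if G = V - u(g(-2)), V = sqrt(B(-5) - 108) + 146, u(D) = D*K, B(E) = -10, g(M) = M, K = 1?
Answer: 74/11011 - I*sqrt(118)/22022 ≈ 0.0067206 - 0.00049327*I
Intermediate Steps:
u(D) = D (u(D) = D*1 = D)
V = 146 + I*sqrt(118) (V = sqrt(-10 - 108) + 146 = sqrt(-118) + 146 = I*sqrt(118) + 146 = 146 + I*sqrt(118) ≈ 146.0 + 10.863*I)
G = 148 + I*sqrt(118) (G = (146 + I*sqrt(118)) - 1*(-2) = (146 + I*sqrt(118)) + 2 = 148 + I*sqrt(118) ≈ 148.0 + 10.863*I)
1/G = 1/(148 + I*sqrt(118))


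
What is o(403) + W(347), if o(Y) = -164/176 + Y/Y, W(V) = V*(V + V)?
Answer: 10595995/44 ≈ 2.4082e+5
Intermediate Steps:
W(V) = 2*V**2 (W(V) = V*(2*V) = 2*V**2)
o(Y) = 3/44 (o(Y) = -164*1/176 + 1 = -41/44 + 1 = 3/44)
o(403) + W(347) = 3/44 + 2*347**2 = 3/44 + 2*120409 = 3/44 + 240818 = 10595995/44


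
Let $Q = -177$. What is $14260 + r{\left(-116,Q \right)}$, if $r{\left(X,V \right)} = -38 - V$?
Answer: $14399$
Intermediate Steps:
$14260 + r{\left(-116,Q \right)} = 14260 - -139 = 14260 + \left(-38 + 177\right) = 14260 + 139 = 14399$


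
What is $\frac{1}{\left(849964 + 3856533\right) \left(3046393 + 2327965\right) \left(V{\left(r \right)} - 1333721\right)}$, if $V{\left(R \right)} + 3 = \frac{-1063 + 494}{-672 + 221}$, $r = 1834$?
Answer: $- \frac{41}{1383164363037430287030} \approx -2.9642 \cdot 10^{-20}$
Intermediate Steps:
$V{\left(R \right)} = - \frac{784}{451}$ ($V{\left(R \right)} = -3 + \frac{-1063 + 494}{-672 + 221} = -3 - \frac{569}{-451} = -3 - - \frac{569}{451} = -3 + \frac{569}{451} = - \frac{784}{451}$)
$\frac{1}{\left(849964 + 3856533\right) \left(3046393 + 2327965\right) \left(V{\left(r \right)} - 1333721\right)} = \frac{1}{\left(849964 + 3856533\right) \left(3046393 + 2327965\right) \left(- \frac{784}{451} - 1333721\right)} = \frac{1}{4706497 \cdot 5374358 \left(- \frac{601508955}{451}\right)} = \frac{1}{4706497 \left(- \frac{293884042215990}{41}\right)} = \frac{1}{4706497} \left(- \frac{41}{293884042215990}\right) = - \frac{41}{1383164363037430287030}$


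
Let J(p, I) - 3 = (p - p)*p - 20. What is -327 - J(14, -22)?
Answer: -310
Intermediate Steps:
J(p, I) = -17 (J(p, I) = 3 + ((p - p)*p - 20) = 3 + (0*p - 20) = 3 + (0 - 20) = 3 - 20 = -17)
-327 - J(14, -22) = -327 - 1*(-17) = -327 + 17 = -310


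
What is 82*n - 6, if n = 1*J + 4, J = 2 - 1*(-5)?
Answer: 896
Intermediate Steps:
J = 7 (J = 2 + 5 = 7)
n = 11 (n = 1*7 + 4 = 7 + 4 = 11)
82*n - 6 = 82*11 - 6 = 902 - 6 = 896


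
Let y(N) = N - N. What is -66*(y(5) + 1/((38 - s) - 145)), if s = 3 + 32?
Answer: 33/71 ≈ 0.46479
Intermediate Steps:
s = 35
y(N) = 0
-66*(y(5) + 1/((38 - s) - 145)) = -66*(0 + 1/((38 - 1*35) - 145)) = -66*(0 + 1/((38 - 35) - 145)) = -66*(0 + 1/(3 - 145)) = -66*(0 + 1/(-142)) = -66*(0 - 1/142) = -66*(-1/142) = 33/71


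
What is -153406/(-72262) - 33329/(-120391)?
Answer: 10438560972/4349847221 ≈ 2.3998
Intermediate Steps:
-153406/(-72262) - 33329/(-120391) = -153406*(-1/72262) - 33329*(-1/120391) = 76703/36131 + 33329/120391 = 10438560972/4349847221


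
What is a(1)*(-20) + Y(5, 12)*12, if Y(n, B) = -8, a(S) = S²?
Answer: -116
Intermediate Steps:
a(1)*(-20) + Y(5, 12)*12 = 1²*(-20) - 8*12 = 1*(-20) - 96 = -20 - 96 = -116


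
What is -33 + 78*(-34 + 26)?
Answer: -657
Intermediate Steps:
-33 + 78*(-34 + 26) = -33 + 78*(-8) = -33 - 624 = -657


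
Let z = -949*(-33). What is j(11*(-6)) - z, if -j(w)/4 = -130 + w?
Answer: -30533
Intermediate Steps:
j(w) = 520 - 4*w (j(w) = -4*(-130 + w) = 520 - 4*w)
z = 31317
j(11*(-6)) - z = (520 - 44*(-6)) - 1*31317 = (520 - 4*(-66)) - 31317 = (520 + 264) - 31317 = 784 - 31317 = -30533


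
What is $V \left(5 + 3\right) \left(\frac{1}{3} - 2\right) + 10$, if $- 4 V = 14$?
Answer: $\frac{170}{3} \approx 56.667$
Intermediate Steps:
$V = - \frac{7}{2}$ ($V = \left(- \frac{1}{4}\right) 14 = - \frac{7}{2} \approx -3.5$)
$V \left(5 + 3\right) \left(\frac{1}{3} - 2\right) + 10 = - \frac{7 \left(5 + 3\right) \left(\frac{1}{3} - 2\right)}{2} + 10 = - \frac{7 \cdot 8 \left(\frac{1}{3} - 2\right)}{2} + 10 = - \frac{7 \cdot 8 \left(- \frac{5}{3}\right)}{2} + 10 = \left(- \frac{7}{2}\right) \left(- \frac{40}{3}\right) + 10 = \frac{140}{3} + 10 = \frac{170}{3}$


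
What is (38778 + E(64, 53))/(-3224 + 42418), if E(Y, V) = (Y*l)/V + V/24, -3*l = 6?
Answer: 49325353/49854768 ≈ 0.98938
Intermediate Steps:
l = -2 (l = -⅓*6 = -2)
E(Y, V) = V/24 - 2*Y/V (E(Y, V) = (Y*(-2))/V + V/24 = (-2*Y)/V + V*(1/24) = -2*Y/V + V/24 = V/24 - 2*Y/V)
(38778 + E(64, 53))/(-3224 + 42418) = (38778 + ((1/24)*53 - 2*64/53))/(-3224 + 42418) = (38778 + (53/24 - 2*64*1/53))/39194 = (38778 + (53/24 - 128/53))*(1/39194) = (38778 - 263/1272)*(1/39194) = (49325353/1272)*(1/39194) = 49325353/49854768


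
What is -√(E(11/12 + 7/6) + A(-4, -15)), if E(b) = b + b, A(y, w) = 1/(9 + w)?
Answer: -2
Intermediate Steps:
E(b) = 2*b
-√(E(11/12 + 7/6) + A(-4, -15)) = -√(2*(11/12 + 7/6) + 1/(9 - 15)) = -√(2*(11*(1/12) + 7*(⅙)) + 1/(-6)) = -√(2*(11/12 + 7/6) - ⅙) = -√(2*(25/12) - ⅙) = -√(25/6 - ⅙) = -√4 = -1*2 = -2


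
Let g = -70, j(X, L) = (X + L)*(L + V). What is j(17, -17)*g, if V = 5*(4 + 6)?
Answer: 0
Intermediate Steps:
V = 50 (V = 5*10 = 50)
j(X, L) = (50 + L)*(L + X) (j(X, L) = (X + L)*(L + 50) = (L + X)*(50 + L) = (50 + L)*(L + X))
j(17, -17)*g = ((-17)² + 50*(-17) + 50*17 - 17*17)*(-70) = (289 - 850 + 850 - 289)*(-70) = 0*(-70) = 0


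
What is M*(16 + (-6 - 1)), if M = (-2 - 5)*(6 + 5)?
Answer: -693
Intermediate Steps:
M = -77 (M = -7*11 = -77)
M*(16 + (-6 - 1)) = -77*(16 + (-6 - 1)) = -77*(16 - 7) = -77*9 = -693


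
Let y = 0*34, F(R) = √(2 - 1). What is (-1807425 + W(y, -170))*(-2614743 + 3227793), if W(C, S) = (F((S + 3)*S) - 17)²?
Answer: -1107884955450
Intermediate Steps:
F(R) = 1 (F(R) = √1 = 1)
y = 0
W(C, S) = 256 (W(C, S) = (1 - 17)² = (-16)² = 256)
(-1807425 + W(y, -170))*(-2614743 + 3227793) = (-1807425 + 256)*(-2614743 + 3227793) = -1807169*613050 = -1107884955450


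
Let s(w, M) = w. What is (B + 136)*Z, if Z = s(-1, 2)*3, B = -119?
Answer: -51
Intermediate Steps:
Z = -3 (Z = -1*3 = -3)
(B + 136)*Z = (-119 + 136)*(-3) = 17*(-3) = -51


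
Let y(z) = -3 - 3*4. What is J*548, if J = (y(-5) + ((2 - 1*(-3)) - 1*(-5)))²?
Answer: 13700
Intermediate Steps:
y(z) = -15 (y(z) = -3 - 12 = -15)
J = 25 (J = (-15 + ((2 - 1*(-3)) - 1*(-5)))² = (-15 + ((2 + 3) + 5))² = (-15 + (5 + 5))² = (-15 + 10)² = (-5)² = 25)
J*548 = 25*548 = 13700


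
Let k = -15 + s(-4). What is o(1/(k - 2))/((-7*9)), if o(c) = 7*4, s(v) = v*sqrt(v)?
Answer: -4/9 ≈ -0.44444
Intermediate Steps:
s(v) = v**(3/2)
k = -15 - 8*I (k = -15 + (-4)**(3/2) = -15 - 8*I ≈ -15.0 - 8.0*I)
o(c) = 28
o(1/(k - 2))/((-7*9)) = 28/((-7*9)) = 28/(-63) = 28*(-1/63) = -4/9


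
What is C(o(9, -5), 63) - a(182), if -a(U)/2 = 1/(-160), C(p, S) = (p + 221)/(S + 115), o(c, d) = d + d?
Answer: 8351/7120 ≈ 1.1729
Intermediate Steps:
o(c, d) = 2*d
C(p, S) = (221 + p)/(115 + S)
a(U) = 1/80 (a(U) = -2/(-160) = -2*(-1/160) = 1/80)
C(o(9, -5), 63) - a(182) = (221 + 2*(-5))/(115 + 63) - 1*1/80 = (221 - 10)/178 - 1/80 = (1/178)*211 - 1/80 = 211/178 - 1/80 = 8351/7120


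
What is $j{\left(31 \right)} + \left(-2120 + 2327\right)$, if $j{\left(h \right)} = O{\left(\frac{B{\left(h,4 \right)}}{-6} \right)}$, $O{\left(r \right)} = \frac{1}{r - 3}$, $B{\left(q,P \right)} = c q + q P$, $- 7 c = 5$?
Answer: $\frac{173631}{839} \approx 206.95$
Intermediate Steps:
$c = - \frac{5}{7}$ ($c = \left(- \frac{1}{7}\right) 5 = - \frac{5}{7} \approx -0.71429$)
$B{\left(q,P \right)} = - \frac{5 q}{7} + P q$ ($B{\left(q,P \right)} = - \frac{5 q}{7} + q P = - \frac{5 q}{7} + P q$)
$O{\left(r \right)} = \frac{1}{-3 + r}$
$j{\left(h \right)} = \frac{1}{-3 - \frac{23 h}{42}}$ ($j{\left(h \right)} = \frac{1}{-3 + \frac{\frac{1}{7} h \left(-5 + 7 \cdot 4\right)}{-6}} = \frac{1}{-3 + \frac{h \left(-5 + 28\right)}{7} \left(- \frac{1}{6}\right)} = \frac{1}{-3 + \frac{1}{7} h 23 \left(- \frac{1}{6}\right)} = \frac{1}{-3 + \frac{23 h}{7} \left(- \frac{1}{6}\right)} = \frac{1}{-3 - \frac{23 h}{42}}$)
$j{\left(31 \right)} + \left(-2120 + 2327\right) = - \frac{42}{126 + 23 \cdot 31} + \left(-2120 + 2327\right) = - \frac{42}{126 + 713} + 207 = - \frac{42}{839} + 207 = \frac{173631}{839}$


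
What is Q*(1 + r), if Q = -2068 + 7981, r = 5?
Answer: 35478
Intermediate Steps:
Q = 5913
Q*(1 + r) = 5913*(1 + 5) = 5913*6 = 35478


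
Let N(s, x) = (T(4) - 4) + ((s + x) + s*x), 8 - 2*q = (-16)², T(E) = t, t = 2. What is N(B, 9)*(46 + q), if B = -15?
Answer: 11154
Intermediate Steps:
T(E) = 2
q = -124 (q = 4 - ½*(-16)² = 4 - ½*256 = 4 - 128 = -124)
N(s, x) = -2 + s + x + s*x (N(s, x) = (2 - 4) + ((s + x) + s*x) = -2 + (s + x + s*x) = -2 + s + x + s*x)
N(B, 9)*(46 + q) = (-2 - 15 + 9 - 15*9)*(46 - 124) = (-2 - 15 + 9 - 135)*(-78) = -143*(-78) = 11154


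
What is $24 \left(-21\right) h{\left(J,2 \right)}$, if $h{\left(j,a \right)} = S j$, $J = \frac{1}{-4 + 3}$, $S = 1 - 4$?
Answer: $-1512$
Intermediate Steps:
$S = -3$
$J = -1$ ($J = \frac{1}{-1} = -1$)
$h{\left(j,a \right)} = - 3 j$
$24 \left(-21\right) h{\left(J,2 \right)} = 24 \left(-21\right) \left(\left(-3\right) \left(-1\right)\right) = \left(-504\right) 3 = -1512$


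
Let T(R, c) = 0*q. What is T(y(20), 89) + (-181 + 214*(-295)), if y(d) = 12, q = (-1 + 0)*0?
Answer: -63311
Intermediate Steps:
q = 0 (q = -1*0 = 0)
T(R, c) = 0 (T(R, c) = 0*0 = 0)
T(y(20), 89) + (-181 + 214*(-295)) = 0 + (-181 + 214*(-295)) = 0 + (-181 - 63130) = 0 - 63311 = -63311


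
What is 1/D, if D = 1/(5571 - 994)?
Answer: 4577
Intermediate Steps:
D = 1/4577 ≈ 0.00021848
1/D = 1/(1/4577) = 4577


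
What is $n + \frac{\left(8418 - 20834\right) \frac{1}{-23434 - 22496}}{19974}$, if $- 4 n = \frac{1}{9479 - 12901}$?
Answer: $\frac{271839007}{3139362716040} \approx 8.6591 \cdot 10^{-5}$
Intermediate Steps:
$n = \frac{1}{13688}$ ($n = - \frac{1}{4 \left(9479 - 12901\right)} = - \frac{1}{4 \left(-3422\right)} = \left(- \frac{1}{4}\right) \left(- \frac{1}{3422}\right) = \frac{1}{13688} \approx 7.3057 \cdot 10^{-5}$)
$n + \frac{\left(8418 - 20834\right) \frac{1}{-23434 - 22496}}{19974} = \frac{1}{13688} + \frac{\left(8418 - 20834\right) \frac{1}{-23434 - 22496}}{19974} = \frac{1}{13688} + - \frac{12416}{-45930} \cdot \frac{1}{19974} = \frac{1}{13688} + \left(-12416\right) \left(- \frac{1}{45930}\right) \frac{1}{19974} = \frac{1}{13688} + \frac{6208}{22965} \cdot \frac{1}{19974} = \frac{1}{13688} + \frac{3104}{229351455} = \frac{271839007}{3139362716040}$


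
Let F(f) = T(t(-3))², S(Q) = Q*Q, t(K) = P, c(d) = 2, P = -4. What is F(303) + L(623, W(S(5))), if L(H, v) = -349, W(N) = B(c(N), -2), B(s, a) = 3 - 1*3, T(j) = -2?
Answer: -345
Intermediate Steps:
t(K) = -4
S(Q) = Q²
F(f) = 4 (F(f) = (-2)² = 4)
B(s, a) = 0 (B(s, a) = 3 - 3 = 0)
W(N) = 0
F(303) + L(623, W(S(5))) = 4 - 349 = -345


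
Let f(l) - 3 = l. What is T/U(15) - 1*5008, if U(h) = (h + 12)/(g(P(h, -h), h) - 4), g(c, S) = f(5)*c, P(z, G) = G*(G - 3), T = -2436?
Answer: -1795744/9 ≈ -1.9953e+5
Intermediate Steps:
f(l) = 3 + l
P(z, G) = G*(-3 + G)
g(c, S) = 8*c (g(c, S) = (3 + 5)*c = 8*c)
U(h) = (12 + h)/(-4 - 8*h*(-3 - h)) (U(h) = (h + 12)/(8*((-h)*(-3 - h)) - 4) = (12 + h)/(8*(-h*(-3 - h)) - 4) = (12 + h)/(-8*h*(-3 - h) - 4) = (12 + h)/(-4 - 8*h*(-3 - h)))
T/U(15) - 1*5008 = -2436*4*(-1 + 2*15*(3 + 15))/(12 + 15) - 1*5008 = -2436/((¼)*27/(-1 + 2*15*18)) - 5008 = -2436/((¼)*27/(-1 + 540)) - 5008 = -2436/((¼)*27/539) - 5008 = -2436/((¼)*(1/539)*27) - 5008 = -2436/27/2156 - 5008 = -2436*2156/27 - 5008 = -1750672/9 - 5008 = -1795744/9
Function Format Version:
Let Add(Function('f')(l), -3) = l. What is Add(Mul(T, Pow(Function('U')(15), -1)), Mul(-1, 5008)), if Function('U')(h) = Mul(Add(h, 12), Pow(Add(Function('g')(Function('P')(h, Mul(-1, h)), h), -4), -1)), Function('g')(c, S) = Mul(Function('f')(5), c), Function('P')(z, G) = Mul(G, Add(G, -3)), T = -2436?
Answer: Rational(-1795744, 9) ≈ -1.9953e+5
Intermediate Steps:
Function('f')(l) = Add(3, l)
Function('P')(z, G) = Mul(G, Add(-3, G))
Function('g')(c, S) = Mul(8, c) (Function('g')(c, S) = Mul(Add(3, 5), c) = Mul(8, c))
Function('U')(h) = Mul(Pow(Add(-4, Mul(-8, h, Add(-3, Mul(-1, h)))), -1), Add(12, h)) (Function('U')(h) = Mul(Add(h, 12), Pow(Add(Mul(8, Mul(Mul(-1, h), Add(-3, Mul(-1, h)))), -4), -1)) = Mul(Add(12, h), Pow(Add(Mul(8, Mul(-1, h, Add(-3, Mul(-1, h)))), -4), -1)) = Mul(Add(12, h), Pow(Add(Mul(-8, h, Add(-3, Mul(-1, h))), -4), -1)) = Mul(Add(12, h), Pow(Add(-4, Mul(-8, h, Add(-3, Mul(-1, h)))), -1)) = Mul(Pow(Add(-4, Mul(-8, h, Add(-3, Mul(-1, h)))), -1), Add(12, h)))
Add(Mul(T, Pow(Function('U')(15), -1)), Mul(-1, 5008)) = Add(Mul(-2436, Pow(Mul(Rational(1, 4), Pow(Add(-1, Mul(2, 15, Add(3, 15))), -1), Add(12, 15)), -1)), Mul(-1, 5008)) = Add(Mul(-2436, Pow(Mul(Rational(1, 4), Pow(Add(-1, Mul(2, 15, 18)), -1), 27), -1)), -5008) = Add(Mul(-2436, Pow(Mul(Rational(1, 4), Pow(Add(-1, 540), -1), 27), -1)), -5008) = Add(Mul(-2436, Pow(Mul(Rational(1, 4), Pow(539, -1), 27), -1)), -5008) = Add(Mul(-2436, Pow(Mul(Rational(1, 4), Rational(1, 539), 27), -1)), -5008) = Add(Mul(-2436, Pow(Rational(27, 2156), -1)), -5008) = Add(Mul(-2436, Rational(2156, 27)), -5008) = Add(Rational(-1750672, 9), -5008) = Rational(-1795744, 9)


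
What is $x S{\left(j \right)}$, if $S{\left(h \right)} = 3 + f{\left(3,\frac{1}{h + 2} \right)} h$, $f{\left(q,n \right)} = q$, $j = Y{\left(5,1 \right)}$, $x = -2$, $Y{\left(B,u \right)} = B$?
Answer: $-36$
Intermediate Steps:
$j = 5$
$S{\left(h \right)} = 3 + 3 h$
$x S{\left(j \right)} = - 2 \left(3 + 3 \cdot 5\right) = - 2 \left(3 + 15\right) = \left(-2\right) 18 = -36$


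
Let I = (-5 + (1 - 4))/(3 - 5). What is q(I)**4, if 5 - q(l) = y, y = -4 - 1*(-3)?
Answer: 1296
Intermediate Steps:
I = 4 (I = (-5 - 3)/(-2) = -8*(-1/2) = 4)
y = -1 (y = -4 + 3 = -1)
q(l) = 6 (q(l) = 5 - 1*(-1) = 5 + 1 = 6)
q(I)**4 = 6**4 = 1296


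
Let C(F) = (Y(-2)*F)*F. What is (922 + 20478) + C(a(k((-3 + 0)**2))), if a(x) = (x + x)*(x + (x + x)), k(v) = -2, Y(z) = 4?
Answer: 23704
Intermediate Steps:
a(x) = 6*x**2 (a(x) = (2*x)*(x + 2*x) = (2*x)*(3*x) = 6*x**2)
C(F) = 4*F**2 (C(F) = (4*F)*F = 4*F**2)
(922 + 20478) + C(a(k((-3 + 0)**2))) = (922 + 20478) + 4*(6*(-2)**2)**2 = 21400 + 4*(6*4)**2 = 21400 + 4*24**2 = 21400 + 4*576 = 21400 + 2304 = 23704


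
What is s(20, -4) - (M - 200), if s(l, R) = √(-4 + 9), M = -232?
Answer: 432 + √5 ≈ 434.24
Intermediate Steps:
s(l, R) = √5
s(20, -4) - (M - 200) = √5 - (-232 - 200) = √5 - 1*(-432) = √5 + 432 = 432 + √5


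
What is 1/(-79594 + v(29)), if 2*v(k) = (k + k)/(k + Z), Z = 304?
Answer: -333/26504773 ≈ -1.2564e-5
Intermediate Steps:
v(k) = k/(304 + k) (v(k) = ((k + k)/(k + 304))/2 = ((2*k)/(304 + k))/2 = (2*k/(304 + k))/2 = k/(304 + k))
1/(-79594 + v(29)) = 1/(-79594 + 29/(304 + 29)) = 1/(-79594 + 29/333) = 1/(-26504773/333) = -333/26504773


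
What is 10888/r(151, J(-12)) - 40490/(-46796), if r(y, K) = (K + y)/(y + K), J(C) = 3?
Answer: 254777669/23398 ≈ 10889.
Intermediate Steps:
r(y, K) = 1 (r(y, K) = (K + y)/(K + y) = 1)
10888/r(151, J(-12)) - 40490/(-46796) = 10888/1 - 40490/(-46796) = 10888*1 - 40490*(-1/46796) = 10888 + 20245/23398 = 254777669/23398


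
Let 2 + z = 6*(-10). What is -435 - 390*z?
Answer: 23745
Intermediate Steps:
z = -62 (z = -2 + 6*(-10) = -2 - 60 = -62)
-435 - 390*z = -435 - 390*(-62) = -435 + 24180 = 23745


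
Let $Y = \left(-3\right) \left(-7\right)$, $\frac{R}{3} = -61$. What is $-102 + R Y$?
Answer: $-3945$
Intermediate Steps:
$R = -183$ ($R = 3 \left(-61\right) = -183$)
$Y = 21$
$-102 + R Y = -102 - 3843 = -3945$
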